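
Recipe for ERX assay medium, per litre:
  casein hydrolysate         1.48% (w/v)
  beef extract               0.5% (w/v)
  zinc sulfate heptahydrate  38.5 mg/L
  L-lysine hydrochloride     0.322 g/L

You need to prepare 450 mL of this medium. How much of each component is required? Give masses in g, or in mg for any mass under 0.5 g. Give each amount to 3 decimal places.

casein hydrolysate 6.660 g; beef extract 2.250 g; zinc sulfate heptahydrate 17.325 mg; L-lysine hydrochloride 144.900 mg

Scale factor relative to 1 L: 0.45.
casein hydrolysate: 1.48 g per 100 mL × 450 mL ÷ 100 = 6.660 g
beef extract: 0.5 g per 100 mL × 450 mL ÷ 100 = 2.250 g
zinc sulfate heptahydrate: 38.5 mg/L × 0.45 L = 17.325 mg
L-lysine hydrochloride: 0.322 g/L × 0.45 L = 0.1449 g = 144.900 mg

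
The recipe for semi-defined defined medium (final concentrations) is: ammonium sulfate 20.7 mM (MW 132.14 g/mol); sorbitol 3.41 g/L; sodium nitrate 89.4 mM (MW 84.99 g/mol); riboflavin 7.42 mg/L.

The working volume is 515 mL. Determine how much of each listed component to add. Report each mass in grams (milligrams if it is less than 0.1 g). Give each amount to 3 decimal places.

ammonium sulfate 1.409 g; sorbitol 1.756 g; sodium nitrate 3.913 g; riboflavin 3.821 mg

Target volume = 515 mL = 0.515 L.
ammonium sulfate: 20.7 mmol/L × 132.14 g/mol × 0.515 L ÷ 1000 = 1.409 g
sorbitol: 3.41 g/L × 0.515 L = 1.756 g
sodium nitrate: 89.4 mmol/L × 84.99 g/mol × 0.515 L ÷ 1000 = 3.913 g
riboflavin: 7.42 mg/L × 0.515 L = 3.821 mg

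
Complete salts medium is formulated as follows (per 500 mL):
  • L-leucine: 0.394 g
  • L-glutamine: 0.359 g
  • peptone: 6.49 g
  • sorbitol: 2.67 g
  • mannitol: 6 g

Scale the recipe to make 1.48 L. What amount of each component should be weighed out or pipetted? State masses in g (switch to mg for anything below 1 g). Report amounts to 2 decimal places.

Scale factor = 1480 mL / 500 mL = 2.96.
L-leucine: 0.394 g × (1480 mL / 500 mL) = 1.17 g
L-glutamine: 0.359 g × (1480 mL / 500 mL) = 1.06 g
peptone: 6.49 g × (1480 mL / 500 mL) = 19.21 g
sorbitol: 2.67 g × (1480 mL / 500 mL) = 7.90 g
mannitol: 6 g × (1480 mL / 500 mL) = 17.76 g

L-leucine 1.17 g; L-glutamine 1.06 g; peptone 19.21 g; sorbitol 7.90 g; mannitol 17.76 g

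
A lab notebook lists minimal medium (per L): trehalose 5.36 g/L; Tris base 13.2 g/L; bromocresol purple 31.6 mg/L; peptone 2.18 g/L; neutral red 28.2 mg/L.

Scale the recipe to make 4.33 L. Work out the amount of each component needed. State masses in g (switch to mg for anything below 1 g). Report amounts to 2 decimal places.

Scale factor relative to 1 L: 4.33.
trehalose: 5.36 g/L × 4.33 L = 23.21 g
Tris base: 13.2 g/L × 4.33 L = 57.16 g
bromocresol purple: 31.6 mg/L × 4.33 L = 136.83 mg
peptone: 2.18 g/L × 4.33 L = 9.44 g
neutral red: 28.2 mg/L × 4.33 L = 122.11 mg

trehalose 23.21 g; Tris base 57.16 g; bromocresol purple 136.83 mg; peptone 9.44 g; neutral red 122.11 mg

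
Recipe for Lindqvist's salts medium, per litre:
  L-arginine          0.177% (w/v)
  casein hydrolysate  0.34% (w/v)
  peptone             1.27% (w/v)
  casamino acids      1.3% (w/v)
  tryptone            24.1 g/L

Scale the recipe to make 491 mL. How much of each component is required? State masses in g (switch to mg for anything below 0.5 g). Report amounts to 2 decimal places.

L-arginine 0.87 g; casein hydrolysate 1.67 g; peptone 6.24 g; casamino acids 6.38 g; tryptone 11.83 g

Scale factor relative to 1 L: 0.491.
L-arginine: 0.177 g per 100 mL × 491 mL ÷ 100 = 0.87 g
casein hydrolysate: 0.34% w/v = 3.4 g/L → 3.4 × 0.491 L = 1.67 g
peptone: 1.27% w/v = 12.7 g/L → 12.7 × 0.491 L = 6.24 g
casamino acids: 1.3 g per 100 mL × 491 mL ÷ 100 = 6.38 g
tryptone: 24.1 g/L × 0.491 L = 11.83 g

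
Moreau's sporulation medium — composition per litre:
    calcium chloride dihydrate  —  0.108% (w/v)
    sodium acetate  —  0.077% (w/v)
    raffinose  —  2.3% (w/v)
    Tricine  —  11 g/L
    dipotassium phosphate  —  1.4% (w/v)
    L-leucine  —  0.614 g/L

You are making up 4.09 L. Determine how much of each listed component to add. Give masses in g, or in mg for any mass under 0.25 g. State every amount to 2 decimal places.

calcium chloride dihydrate 4.42 g; sodium acetate 3.15 g; raffinose 94.07 g; Tricine 44.99 g; dipotassium phosphate 57.26 g; L-leucine 2.51 g

Scale factor relative to 1 L: 4.09.
calcium chloride dihydrate: 0.108% w/v = 1.08 g/L → 1.08 × 4.09 L = 4.42 g
sodium acetate: 0.077% w/v = 0.77 g/L → 0.77 × 4.09 L = 3.15 g
raffinose: 2.3 g per 100 mL × 4090 mL ÷ 100 = 94.07 g
Tricine: 11 g/L × 4.09 L = 44.99 g
dipotassium phosphate: 1.4% w/v = 14 g/L → 14 × 4.09 L = 57.26 g
L-leucine: 0.614 g/L × 4.09 L = 2.51 g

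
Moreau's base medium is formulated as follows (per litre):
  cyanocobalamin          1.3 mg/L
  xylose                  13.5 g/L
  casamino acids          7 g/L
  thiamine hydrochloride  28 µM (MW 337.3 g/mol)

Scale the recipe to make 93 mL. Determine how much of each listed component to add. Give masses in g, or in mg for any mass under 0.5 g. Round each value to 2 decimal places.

Target volume = 93 mL = 0.093 L.
cyanocobalamin: 1.3 mg/L × 0.093 L = 0.12 mg
xylose: 13.5 g/L × 0.093 L = 1.26 g
casamino acids: 7 g/L × 0.093 L = 0.65 g
thiamine hydrochloride: 28 µmol/L × 337.3 g/mol × 0.093 L ÷ 1000 = 0.88 mg

cyanocobalamin 0.12 mg; xylose 1.26 g; casamino acids 0.65 g; thiamine hydrochloride 0.88 mg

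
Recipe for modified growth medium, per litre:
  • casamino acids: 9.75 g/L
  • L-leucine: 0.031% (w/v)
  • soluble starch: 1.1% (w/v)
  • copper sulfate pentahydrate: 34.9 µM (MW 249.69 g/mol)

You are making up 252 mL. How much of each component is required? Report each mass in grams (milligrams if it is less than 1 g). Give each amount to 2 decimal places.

casamino acids 2.46 g; L-leucine 78.12 mg; soluble starch 2.77 g; copper sulfate pentahydrate 2.20 mg

Working volume: 252 mL = 0.252 L.
casamino acids: 9.75 g/L × 0.252 L = 2.46 g
L-leucine: 0.031 g per 100 mL × 252 mL ÷ 100 = 0.07812 g = 78.12 mg
soluble starch: 1.1% w/v = 11 g/L → 11 × 0.252 L = 2.77 g
copper sulfate pentahydrate: 34.9 µmol/L × 249.69 g/mol × 0.252 L ÷ 1000 = 2.20 mg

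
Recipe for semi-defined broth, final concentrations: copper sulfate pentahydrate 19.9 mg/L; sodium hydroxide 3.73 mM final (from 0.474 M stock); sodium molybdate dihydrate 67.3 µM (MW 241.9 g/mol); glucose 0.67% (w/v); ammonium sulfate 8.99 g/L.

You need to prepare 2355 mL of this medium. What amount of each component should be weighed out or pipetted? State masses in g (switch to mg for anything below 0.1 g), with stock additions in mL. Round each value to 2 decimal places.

Working volume: 2355 mL = 2.355 L.
copper sulfate pentahydrate: 19.9 mg/L × 2.355 L = 46.86 mg
sodium hydroxide: V = C2·V2/C1 = 3.73 mM × 2355 mL ÷ 474 mM = 18.53 mL
sodium molybdate dihydrate: 67.3 µmol/L × 241.9 g/mol × 2.355 L ÷ 1000 = 38.34 mg
glucose: 0.67% w/v = 6.7 g/L → 6.7 × 2.355 L = 15.78 g
ammonium sulfate: 8.99 g/L × 2.355 L = 21.17 g

copper sulfate pentahydrate 46.86 mg; sodium hydroxide 18.53 mL; sodium molybdate dihydrate 38.34 mg; glucose 15.78 g; ammonium sulfate 21.17 g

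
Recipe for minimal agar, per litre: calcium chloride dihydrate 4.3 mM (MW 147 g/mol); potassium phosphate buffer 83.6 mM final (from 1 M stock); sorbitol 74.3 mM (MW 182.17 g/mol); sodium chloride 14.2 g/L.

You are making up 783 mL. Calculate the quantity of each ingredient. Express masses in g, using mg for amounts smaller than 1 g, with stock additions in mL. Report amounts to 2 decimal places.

Target volume = 783 mL = 0.783 L.
calcium chloride dihydrate: 4.3 mmol/L × 147 mg/mmol × 0.783 L = 494.93 mg
potassium phosphate buffer: V = C2·V2/C1 = 83.6 mM × 783 mL ÷ 1000 mM = 65.46 mL
sorbitol: 74.3 mmol/L × 182.17 g/mol × 0.783 L ÷ 1000 = 10.60 g
sodium chloride: 14.2 g/L × 0.783 L = 11.12 g

calcium chloride dihydrate 494.93 mg; potassium phosphate buffer 65.46 mL; sorbitol 10.60 g; sodium chloride 11.12 g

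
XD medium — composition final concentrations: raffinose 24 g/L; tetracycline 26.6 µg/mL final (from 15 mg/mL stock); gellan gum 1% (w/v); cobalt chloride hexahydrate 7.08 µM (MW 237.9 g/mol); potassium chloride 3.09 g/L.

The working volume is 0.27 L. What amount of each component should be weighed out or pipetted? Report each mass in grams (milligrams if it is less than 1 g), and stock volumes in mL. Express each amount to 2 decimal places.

Scale factor relative to 1 L: 0.27.
raffinose: 24 g/L × 0.27 L = 6.48 g
tetracycline: C1V1 = C2V2 → 26.6 µg/mL × 270 mL ÷ 15000 µg/mL = 0.48 mL
gellan gum: 1 g per 100 mL × 270 mL ÷ 100 = 2.70 g
cobalt chloride hexahydrate: 7.08 µmol/L × 237.9 g/mol × 0.27 L ÷ 1000 = 0.45 mg
potassium chloride: 3.09 g/L × 0.27 L = 0.8343 g = 834.30 mg

raffinose 6.48 g; tetracycline 0.48 mL; gellan gum 2.70 g; cobalt chloride hexahydrate 0.45 mg; potassium chloride 834.30 mg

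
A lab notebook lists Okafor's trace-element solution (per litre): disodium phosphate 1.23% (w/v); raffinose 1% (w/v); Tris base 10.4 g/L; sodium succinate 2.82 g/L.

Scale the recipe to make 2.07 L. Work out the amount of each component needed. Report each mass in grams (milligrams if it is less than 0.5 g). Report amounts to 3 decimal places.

disodium phosphate 25.461 g; raffinose 20.700 g; Tris base 21.528 g; sodium succinate 5.837 g

Scale factor relative to 1 L: 2.07.
disodium phosphate: 1.23 g per 100 mL × 2070 mL ÷ 100 = 25.461 g
raffinose: 1% w/v = 10 g/L → 10 × 2.07 L = 20.700 g
Tris base: 10.4 g/L × 2.07 L = 21.528 g
sodium succinate: 2.82 g/L × 2.07 L = 5.837 g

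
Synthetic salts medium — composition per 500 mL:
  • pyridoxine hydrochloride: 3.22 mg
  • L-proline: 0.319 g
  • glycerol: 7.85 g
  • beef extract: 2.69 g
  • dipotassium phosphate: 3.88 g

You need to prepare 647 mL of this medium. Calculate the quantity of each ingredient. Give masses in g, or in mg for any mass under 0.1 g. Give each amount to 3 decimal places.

Ratio of target to recipe volume: 647 / 500 = 1.294.
pyridoxine hydrochloride: 3.22 mg × (647 mL / 500 mL) = 4.167 mg
L-proline: 0.319 g × (647 mL / 500 mL) = 0.413 g
glycerol: 7.85 g × (647 mL / 500 mL) = 10.158 g
beef extract: 2.69 g × (647 mL / 500 mL) = 3.481 g
dipotassium phosphate: 3.88 g × (647 mL / 500 mL) = 5.021 g

pyridoxine hydrochloride 4.167 mg; L-proline 0.413 g; glycerol 10.158 g; beef extract 3.481 g; dipotassium phosphate 5.021 g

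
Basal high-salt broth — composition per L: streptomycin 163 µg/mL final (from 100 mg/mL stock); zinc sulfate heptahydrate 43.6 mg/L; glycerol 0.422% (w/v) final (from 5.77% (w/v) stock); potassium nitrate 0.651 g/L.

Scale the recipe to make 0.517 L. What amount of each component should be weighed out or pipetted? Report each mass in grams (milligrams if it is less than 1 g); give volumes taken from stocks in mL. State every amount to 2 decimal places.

streptomycin 0.84 mL; zinc sulfate heptahydrate 22.54 mg; glycerol 37.81 mL; potassium nitrate 336.57 mg

Scale factor relative to 1 L: 0.517.
streptomycin: C1V1 = C2V2 → 163 µg/mL × 517 mL ÷ 100000 µg/mL = 0.84 mL
zinc sulfate heptahydrate: 43.6 mg/L × 0.517 L = 22.54 mg
glycerol: C1V1 = C2V2 → 0.422% ÷ 5.77% × 517 mL = 37.81 mL
potassium nitrate: 0.651 g/L × 0.517 L = 0.336567 g = 336.57 mg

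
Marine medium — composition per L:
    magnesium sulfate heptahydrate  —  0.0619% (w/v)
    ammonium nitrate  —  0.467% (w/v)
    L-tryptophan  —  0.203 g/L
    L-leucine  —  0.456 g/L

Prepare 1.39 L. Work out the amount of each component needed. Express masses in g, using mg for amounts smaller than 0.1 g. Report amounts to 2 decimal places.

magnesium sulfate heptahydrate 0.86 g; ammonium nitrate 6.49 g; L-tryptophan 0.28 g; L-leucine 0.63 g

Working volume: 1.39 L.
magnesium sulfate heptahydrate: 0.0619% w/v = 0.619 g/L → 0.619 × 1.39 L = 0.86 g
ammonium nitrate: 0.467% w/v = 4.67 g/L → 4.67 × 1.39 L = 6.49 g
L-tryptophan: 0.203 g/L × 1.39 L = 0.28 g
L-leucine: 0.456 g/L × 1.39 L = 0.63 g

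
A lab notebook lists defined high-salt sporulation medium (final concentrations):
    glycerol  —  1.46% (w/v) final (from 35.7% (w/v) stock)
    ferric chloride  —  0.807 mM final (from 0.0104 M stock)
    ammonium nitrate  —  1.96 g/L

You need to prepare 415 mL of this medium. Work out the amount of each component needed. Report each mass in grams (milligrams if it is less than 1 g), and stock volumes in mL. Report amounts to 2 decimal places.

Scale factor relative to 1 L: 0.415.
glycerol: dilute stock: 1.46% ÷ 35.7% × 415 mL = 16.97 mL
ferric chloride: C1V1 = C2V2 → 0.807 mM × 415 mL ÷ 10.4 mM = 32.20 mL
ammonium nitrate: 1.96 g/L × 0.415 L = 0.8134 g = 813.40 mg

glycerol 16.97 mL; ferric chloride 32.20 mL; ammonium nitrate 813.40 mg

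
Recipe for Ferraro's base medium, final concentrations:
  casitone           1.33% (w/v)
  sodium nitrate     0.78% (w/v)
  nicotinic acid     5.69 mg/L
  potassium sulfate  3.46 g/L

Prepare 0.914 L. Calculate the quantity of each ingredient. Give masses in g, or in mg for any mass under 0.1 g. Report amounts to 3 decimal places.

casitone 12.156 g; sodium nitrate 7.129 g; nicotinic acid 5.201 mg; potassium sulfate 3.162 g

Scale factor relative to 1 L: 0.914.
casitone: 1.33 g per 100 mL × 914 mL ÷ 100 = 12.156 g
sodium nitrate: 0.78% w/v = 7.8 g/L → 7.8 × 0.914 L = 7.129 g
nicotinic acid: 5.69 mg/L × 0.914 L = 5.201 mg
potassium sulfate: 3.46 g/L × 0.914 L = 3.162 g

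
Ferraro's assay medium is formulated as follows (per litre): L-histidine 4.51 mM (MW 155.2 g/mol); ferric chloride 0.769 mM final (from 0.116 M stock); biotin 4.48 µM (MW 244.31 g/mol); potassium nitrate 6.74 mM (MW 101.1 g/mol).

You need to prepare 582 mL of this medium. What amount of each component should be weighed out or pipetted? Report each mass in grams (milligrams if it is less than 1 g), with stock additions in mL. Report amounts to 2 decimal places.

Working volume: 582 mL = 0.582 L.
L-histidine: 4.51 mmol/L × 155.2 mg/mmol × 0.582 L = 407.37 mg
ferric chloride: V = C2·V2/C1 = 0.769 mM × 582 mL ÷ 116 mM = 3.86 mL
biotin: 4.48 µmol/L × 244.31 g/mol × 0.582 L ÷ 1000 = 0.64 mg
potassium nitrate: 6.74 mmol/L × 101.1 mg/mmol × 0.582 L = 396.58 mg

L-histidine 407.37 mg; ferric chloride 3.86 mL; biotin 0.64 mg; potassium nitrate 396.58 mg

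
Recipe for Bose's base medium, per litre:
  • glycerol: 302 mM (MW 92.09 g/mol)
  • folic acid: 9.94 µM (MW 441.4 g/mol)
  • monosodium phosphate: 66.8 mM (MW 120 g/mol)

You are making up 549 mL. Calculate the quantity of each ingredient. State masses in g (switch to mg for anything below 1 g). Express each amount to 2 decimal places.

Working volume: 549 mL = 0.549 L.
glycerol: 302 mmol/L × 92.09 g/mol × 0.549 L ÷ 1000 = 15.27 g
folic acid: 9.94 µmol/L × 441.4 g/mol × 0.549 L ÷ 1000 = 2.41 mg
monosodium phosphate: 66.8 mmol/L × 120 g/mol × 0.549 L ÷ 1000 = 4.40 g

glycerol 15.27 g; folic acid 2.41 mg; monosodium phosphate 4.40 g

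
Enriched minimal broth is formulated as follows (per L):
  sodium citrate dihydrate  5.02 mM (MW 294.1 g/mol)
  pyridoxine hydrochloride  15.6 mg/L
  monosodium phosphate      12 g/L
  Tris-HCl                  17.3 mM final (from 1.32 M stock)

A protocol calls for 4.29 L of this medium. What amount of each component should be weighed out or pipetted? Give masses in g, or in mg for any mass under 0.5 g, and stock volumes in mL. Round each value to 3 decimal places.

sodium citrate dihydrate 6.334 g; pyridoxine hydrochloride 66.924 mg; monosodium phosphate 51.480 g; Tris-HCl 56.225 mL

Scale factor relative to 1 L: 4.29.
sodium citrate dihydrate: 5.02 mmol/L × 294.1 g/mol × 4.29 L ÷ 1000 = 6.334 g
pyridoxine hydrochloride: 15.6 mg/L × 4.29 L = 66.924 mg
monosodium phosphate: 12 g/L × 4.29 L = 51.480 g
Tris-HCl: dilute stock: 17.3 mM × 4290 mL ÷ 1320 mM = 56.225 mL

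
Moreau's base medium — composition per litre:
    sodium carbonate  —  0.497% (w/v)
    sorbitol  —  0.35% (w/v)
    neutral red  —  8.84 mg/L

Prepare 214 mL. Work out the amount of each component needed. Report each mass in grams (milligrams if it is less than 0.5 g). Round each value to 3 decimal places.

sodium carbonate 1.064 g; sorbitol 0.749 g; neutral red 1.892 mg

Scale factor relative to 1 L: 0.214.
sodium carbonate: 0.497% w/v = 4.97 g/L → 4.97 × 0.214 L = 1.064 g
sorbitol: 0.35 g per 100 mL × 214 mL ÷ 100 = 0.749 g
neutral red: 8.84 mg/L × 0.214 L = 1.892 mg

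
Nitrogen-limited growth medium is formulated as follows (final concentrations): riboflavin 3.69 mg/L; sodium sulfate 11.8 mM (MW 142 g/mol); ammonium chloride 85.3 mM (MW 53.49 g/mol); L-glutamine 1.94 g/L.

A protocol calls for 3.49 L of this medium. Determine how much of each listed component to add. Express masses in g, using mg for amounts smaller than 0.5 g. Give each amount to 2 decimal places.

Working volume: 3.49 L.
riboflavin: 3.69 mg/L × 3.49 L = 12.88 mg
sodium sulfate: 11.8 mmol/L × 142 g/mol × 3.49 L ÷ 1000 = 5.85 g
ammonium chloride: 85.3 mmol/L × 53.49 g/mol × 3.49 L ÷ 1000 = 15.92 g
L-glutamine: 1.94 g/L × 3.49 L = 6.77 g

riboflavin 12.88 mg; sodium sulfate 5.85 g; ammonium chloride 15.92 g; L-glutamine 6.77 g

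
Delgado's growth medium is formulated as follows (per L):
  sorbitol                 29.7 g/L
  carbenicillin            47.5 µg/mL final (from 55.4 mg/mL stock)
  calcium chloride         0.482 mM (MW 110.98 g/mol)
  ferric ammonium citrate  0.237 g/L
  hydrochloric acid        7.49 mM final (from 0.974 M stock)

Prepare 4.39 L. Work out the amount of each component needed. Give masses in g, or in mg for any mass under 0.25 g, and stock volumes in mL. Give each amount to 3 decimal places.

Scale factor relative to 1 L: 4.39.
sorbitol: 29.7 g/L × 4.39 L = 130.383 g
carbenicillin: V = C2·V2/C1 = 47.5 µg/mL × 4390 mL ÷ 55400 µg/mL = 3.764 mL
calcium chloride: 0.482 mmol/L × 110.98 mg/mmol × 4.39 L = 234.831 mg
ferric ammonium citrate: 0.237 g/L × 4.39 L = 1.040 g
hydrochloric acid: C1V1 = C2V2 → 7.49 mM × 4390 mL ÷ 974 mM = 33.759 mL

sorbitol 130.383 g; carbenicillin 3.764 mL; calcium chloride 234.831 mg; ferric ammonium citrate 1.040 g; hydrochloric acid 33.759 mL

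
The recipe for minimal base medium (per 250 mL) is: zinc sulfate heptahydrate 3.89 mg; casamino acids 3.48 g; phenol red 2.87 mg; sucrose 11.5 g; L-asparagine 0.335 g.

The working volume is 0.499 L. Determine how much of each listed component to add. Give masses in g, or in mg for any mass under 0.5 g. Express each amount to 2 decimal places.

zinc sulfate heptahydrate 7.76 mg; casamino acids 6.95 g; phenol red 5.73 mg; sucrose 22.95 g; L-asparagine 0.67 g

Ratio of target to recipe volume: 499 / 250 = 1.996.
zinc sulfate heptahydrate: 3.89 mg × (499 mL / 250 mL) = 7.76 mg
casamino acids: 3.48 g × (499 mL / 250 mL) = 6.95 g
phenol red: 2.87 mg × (499 mL / 250 mL) = 5.73 mg
sucrose: 11.5 g × (499 mL / 250 mL) = 22.95 g
L-asparagine: 0.335 g × (499 mL / 250 mL) = 0.67 g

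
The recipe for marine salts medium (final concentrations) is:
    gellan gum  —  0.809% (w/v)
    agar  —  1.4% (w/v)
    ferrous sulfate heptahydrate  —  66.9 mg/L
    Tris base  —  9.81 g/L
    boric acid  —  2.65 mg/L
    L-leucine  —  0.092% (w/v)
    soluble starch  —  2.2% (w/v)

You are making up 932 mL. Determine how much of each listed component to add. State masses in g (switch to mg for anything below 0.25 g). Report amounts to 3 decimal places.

Target volume = 932 mL = 0.932 L.
gellan gum: 0.809 g per 100 mL × 932 mL ÷ 100 = 7.540 g
agar: 1.4 g per 100 mL × 932 mL ÷ 100 = 13.048 g
ferrous sulfate heptahydrate: 66.9 mg/L × 0.932 L = 62.351 mg
Tris base: 9.81 g/L × 0.932 L = 9.143 g
boric acid: 2.65 mg/L × 0.932 L = 2.470 mg
L-leucine: 0.092 g per 100 mL × 932 mL ÷ 100 = 0.857 g
soluble starch: 2.2% w/v = 22 g/L → 22 × 0.932 L = 20.504 g

gellan gum 7.540 g; agar 13.048 g; ferrous sulfate heptahydrate 62.351 mg; Tris base 9.143 g; boric acid 2.470 mg; L-leucine 0.857 g; soluble starch 20.504 g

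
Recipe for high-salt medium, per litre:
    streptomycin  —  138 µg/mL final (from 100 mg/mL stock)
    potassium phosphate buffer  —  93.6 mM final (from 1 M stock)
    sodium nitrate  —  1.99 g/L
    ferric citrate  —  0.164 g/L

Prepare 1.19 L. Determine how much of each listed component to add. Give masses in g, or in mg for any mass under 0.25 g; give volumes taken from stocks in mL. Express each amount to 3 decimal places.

streptomycin 1.642 mL; potassium phosphate buffer 111.384 mL; sodium nitrate 2.368 g; ferric citrate 195.160 mg

Working volume: 1.19 L.
streptomycin: V = C2·V2/C1 = 138 µg/mL × 1190 mL ÷ 100000 µg/mL = 1.642 mL
potassium phosphate buffer: dilute stock: 93.6 mM × 1190 mL ÷ 1000 mM = 111.384 mL
sodium nitrate: 1.99 g/L × 1.19 L = 2.368 g
ferric citrate: 0.164 g/L × 1.19 L = 0.19516 g = 195.160 mg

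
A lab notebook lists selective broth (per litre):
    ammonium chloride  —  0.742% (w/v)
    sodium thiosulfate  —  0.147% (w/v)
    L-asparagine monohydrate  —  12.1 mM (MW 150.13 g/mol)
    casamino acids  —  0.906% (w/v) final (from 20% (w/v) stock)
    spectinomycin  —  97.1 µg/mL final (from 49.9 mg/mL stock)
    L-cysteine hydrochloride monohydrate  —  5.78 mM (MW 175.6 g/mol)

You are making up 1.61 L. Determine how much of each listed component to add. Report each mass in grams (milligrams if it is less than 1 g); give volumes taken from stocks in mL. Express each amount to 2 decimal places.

Scale factor relative to 1 L: 1.61.
ammonium chloride: 0.742 g per 100 mL × 1610 mL ÷ 100 = 11.95 g
sodium thiosulfate: 0.147 g per 100 mL × 1610 mL ÷ 100 = 2.37 g
L-asparagine monohydrate: 12.1 mmol/L × 150.13 g/mol × 1.61 L ÷ 1000 = 2.92 g
casamino acids: V = C2·V2/C1 = 0.906% ÷ 20% × 1610 mL = 72.93 mL
spectinomycin: dilute stock: 97.1 µg/mL × 1610 mL ÷ 49900 µg/mL = 3.13 mL
L-cysteine hydrochloride monohydrate: 5.78 mmol/L × 175.6 g/mol × 1.61 L ÷ 1000 = 1.63 g

ammonium chloride 11.95 g; sodium thiosulfate 2.37 g; L-asparagine monohydrate 2.92 g; casamino acids 72.93 mL; spectinomycin 3.13 mL; L-cysteine hydrochloride monohydrate 1.63 g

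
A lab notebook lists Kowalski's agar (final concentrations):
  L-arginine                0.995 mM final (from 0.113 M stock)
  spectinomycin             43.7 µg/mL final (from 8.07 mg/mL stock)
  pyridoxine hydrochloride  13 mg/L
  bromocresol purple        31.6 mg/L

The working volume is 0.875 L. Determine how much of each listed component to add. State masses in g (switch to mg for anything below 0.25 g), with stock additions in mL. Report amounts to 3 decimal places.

Working volume: 0.875 L.
L-arginine: V = C2·V2/C1 = 0.995 mM × 875 mL ÷ 113 mM = 7.705 mL
spectinomycin: V = C2·V2/C1 = 43.7 µg/mL × 875 mL ÷ 8070 µg/mL = 4.738 mL
pyridoxine hydrochloride: 13 mg/L × 0.875 L = 11.375 mg
bromocresol purple: 31.6 mg/L × 0.875 L = 27.650 mg

L-arginine 7.705 mL; spectinomycin 4.738 mL; pyridoxine hydrochloride 11.375 mg; bromocresol purple 27.650 mg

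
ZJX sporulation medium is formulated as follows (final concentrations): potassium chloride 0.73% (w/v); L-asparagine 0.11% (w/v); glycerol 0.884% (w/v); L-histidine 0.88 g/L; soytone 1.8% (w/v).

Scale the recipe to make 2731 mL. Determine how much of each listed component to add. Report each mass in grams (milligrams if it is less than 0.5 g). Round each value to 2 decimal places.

Working volume: 2731 mL = 2.731 L.
potassium chloride: 0.73% w/v = 7.3 g/L → 7.3 × 2.731 L = 19.94 g
L-asparagine: 0.11% w/v = 1.1 g/L → 1.1 × 2.731 L = 3.00 g
glycerol: 0.884% w/v = 8.84 g/L → 8.84 × 2.731 L = 24.14 g
L-histidine: 0.88 g/L × 2.731 L = 2.40 g
soytone: 1.8 g per 100 mL × 2731 mL ÷ 100 = 49.16 g

potassium chloride 19.94 g; L-asparagine 3.00 g; glycerol 24.14 g; L-histidine 2.40 g; soytone 49.16 g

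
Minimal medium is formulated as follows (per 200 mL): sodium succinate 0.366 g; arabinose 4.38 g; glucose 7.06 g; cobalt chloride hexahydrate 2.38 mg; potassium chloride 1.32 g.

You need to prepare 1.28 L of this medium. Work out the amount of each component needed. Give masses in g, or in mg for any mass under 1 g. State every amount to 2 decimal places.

sodium succinate 2.34 g; arabinose 28.03 g; glucose 45.18 g; cobalt chloride hexahydrate 15.23 mg; potassium chloride 8.45 g

Ratio of target to recipe volume: 1280 / 200 = 6.4.
sodium succinate: 0.366 g × (1280 mL / 200 mL) = 2.34 g
arabinose: 4.38 g × (1280 mL / 200 mL) = 28.03 g
glucose: 7.06 g × (1280 mL / 200 mL) = 45.18 g
cobalt chloride hexahydrate: 2.38 mg × (1280 mL / 200 mL) = 15.23 mg
potassium chloride: 1.32 g × (1280 mL / 200 mL) = 8.45 g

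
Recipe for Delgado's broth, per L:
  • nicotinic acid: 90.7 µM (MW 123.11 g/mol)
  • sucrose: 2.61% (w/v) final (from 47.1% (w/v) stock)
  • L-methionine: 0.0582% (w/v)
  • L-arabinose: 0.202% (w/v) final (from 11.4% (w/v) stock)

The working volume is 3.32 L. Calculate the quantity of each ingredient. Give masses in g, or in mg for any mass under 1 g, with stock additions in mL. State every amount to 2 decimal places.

nicotinic acid 37.07 mg; sucrose 183.97 mL; L-methionine 1.93 g; L-arabinose 58.83 mL

Working volume: 3.32 L.
nicotinic acid: 90.7 µmol/L × 123.11 g/mol × 3.32 L ÷ 1000 = 37.07 mg
sucrose: C1V1 = C2V2 → 2.61% ÷ 47.1% × 3320 mL = 183.97 mL
L-methionine: 0.0582 g per 100 mL × 3320 mL ÷ 100 = 1.93 g
L-arabinose: V = C2·V2/C1 = 0.202% ÷ 11.4% × 3320 mL = 58.83 mL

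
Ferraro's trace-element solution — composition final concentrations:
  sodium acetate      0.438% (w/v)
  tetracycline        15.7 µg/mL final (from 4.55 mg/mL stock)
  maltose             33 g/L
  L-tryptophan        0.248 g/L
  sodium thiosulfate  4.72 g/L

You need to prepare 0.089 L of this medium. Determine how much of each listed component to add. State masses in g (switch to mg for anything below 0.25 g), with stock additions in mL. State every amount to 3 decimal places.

sodium acetate 0.390 g; tetracycline 0.307 mL; maltose 2.937 g; L-tryptophan 22.072 mg; sodium thiosulfate 0.420 g

Scale factor relative to 1 L: 0.089.
sodium acetate: 0.438% w/v = 4.38 g/L → 4.38 × 0.089 L = 0.390 g
tetracycline: V = C2·V2/C1 = 15.7 µg/mL × 89 mL ÷ 4550 µg/mL = 0.307 mL
maltose: 33 g/L × 0.089 L = 2.937 g
L-tryptophan: 0.248 g/L × 0.089 L = 0.022072 g = 22.072 mg
sodium thiosulfate: 4.72 g/L × 0.089 L = 0.420 g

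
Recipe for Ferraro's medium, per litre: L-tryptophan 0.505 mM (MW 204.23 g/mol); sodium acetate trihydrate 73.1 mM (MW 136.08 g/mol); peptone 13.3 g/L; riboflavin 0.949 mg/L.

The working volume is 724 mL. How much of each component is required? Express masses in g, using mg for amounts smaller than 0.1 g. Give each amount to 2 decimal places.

Scale factor relative to 1 L: 0.724.
L-tryptophan: 0.505 mmol/L × 204.23 mg/mmol × 0.724 L = 74.67 mg
sodium acetate trihydrate: 73.1 mmol/L × 136.08 g/mol × 0.724 L ÷ 1000 = 7.20 g
peptone: 13.3 g/L × 0.724 L = 9.63 g
riboflavin: 0.949 mg/L × 0.724 L = 0.69 mg

L-tryptophan 74.67 mg; sodium acetate trihydrate 7.20 g; peptone 9.63 g; riboflavin 0.69 mg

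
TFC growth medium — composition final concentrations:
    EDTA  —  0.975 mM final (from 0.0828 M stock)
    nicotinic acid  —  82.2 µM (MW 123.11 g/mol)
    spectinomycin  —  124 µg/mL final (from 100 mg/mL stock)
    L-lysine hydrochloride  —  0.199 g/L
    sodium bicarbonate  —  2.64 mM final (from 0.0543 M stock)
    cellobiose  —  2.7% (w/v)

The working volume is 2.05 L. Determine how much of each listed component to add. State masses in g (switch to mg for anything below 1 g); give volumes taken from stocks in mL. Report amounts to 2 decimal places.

Scale factor relative to 1 L: 2.05.
EDTA: V = C2·V2/C1 = 0.975 mM × 2050 mL ÷ 82.8 mM = 24.14 mL
nicotinic acid: 82.2 µmol/L × 123.11 g/mol × 2.05 L ÷ 1000 = 20.75 mg
spectinomycin: C1V1 = C2V2 → 124 µg/mL × 2050 mL ÷ 100000 µg/mL = 2.54 mL
L-lysine hydrochloride: 0.199 g/L × 2.05 L = 0.40795 g = 407.95 mg
sodium bicarbonate: C1V1 = C2V2 → 2.64 mM × 2050 mL ÷ 54.3 mM = 99.67 mL
cellobiose: 2.7 g per 100 mL × 2050 mL ÷ 100 = 55.35 g

EDTA 24.14 mL; nicotinic acid 20.75 mg; spectinomycin 2.54 mL; L-lysine hydrochloride 407.95 mg; sodium bicarbonate 99.67 mL; cellobiose 55.35 g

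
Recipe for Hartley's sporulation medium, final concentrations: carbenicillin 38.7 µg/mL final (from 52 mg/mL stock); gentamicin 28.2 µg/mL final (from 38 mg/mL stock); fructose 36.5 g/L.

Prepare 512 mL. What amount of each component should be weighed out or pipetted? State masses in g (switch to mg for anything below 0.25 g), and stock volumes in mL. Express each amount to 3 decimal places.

Working volume: 512 mL = 0.512 L.
carbenicillin: C1V1 = C2V2 → 38.7 µg/mL × 512 mL ÷ 52000 µg/mL = 0.381 mL
gentamicin: V = C2·V2/C1 = 28.2 µg/mL × 512 mL ÷ 38000 µg/mL = 0.380 mL
fructose: 36.5 g/L × 0.512 L = 18.688 g

carbenicillin 0.381 mL; gentamicin 0.380 mL; fructose 18.688 g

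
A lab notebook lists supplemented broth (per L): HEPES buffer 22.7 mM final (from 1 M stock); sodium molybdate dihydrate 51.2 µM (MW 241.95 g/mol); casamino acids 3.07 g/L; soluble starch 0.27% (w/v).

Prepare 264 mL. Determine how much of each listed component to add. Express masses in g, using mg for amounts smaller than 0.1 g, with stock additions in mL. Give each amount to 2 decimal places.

HEPES buffer 5.99 mL; sodium molybdate dihydrate 3.27 mg; casamino acids 0.81 g; soluble starch 0.71 g

Working volume: 264 mL = 0.264 L.
HEPES buffer: C1V1 = C2V2 → 22.7 mM × 264 mL ÷ 1000 mM = 5.99 mL
sodium molybdate dihydrate: 51.2 µmol/L × 241.95 g/mol × 0.264 L ÷ 1000 = 3.27 mg
casamino acids: 3.07 g/L × 0.264 L = 0.81 g
soluble starch: 0.27% w/v = 2.7 g/L → 2.7 × 0.264 L = 0.71 g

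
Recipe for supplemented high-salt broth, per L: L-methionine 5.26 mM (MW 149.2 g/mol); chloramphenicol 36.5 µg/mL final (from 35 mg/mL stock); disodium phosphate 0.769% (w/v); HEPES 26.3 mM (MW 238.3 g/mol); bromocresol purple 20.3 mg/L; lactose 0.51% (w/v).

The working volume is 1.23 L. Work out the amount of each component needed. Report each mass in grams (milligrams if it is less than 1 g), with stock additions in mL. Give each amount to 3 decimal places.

L-methionine 965.294 mg; chloramphenicol 1.283 mL; disodium phosphate 9.459 g; HEPES 7.709 g; bromocresol purple 24.969 mg; lactose 6.273 g

Working volume: 1.23 L.
L-methionine: 5.26 mmol/L × 149.2 mg/mmol × 1.23 L = 965.294 mg
chloramphenicol: dilute stock: 36.5 µg/mL × 1230 mL ÷ 35000 µg/mL = 1.283 mL
disodium phosphate: 0.769% w/v = 7.69 g/L → 7.69 × 1.23 L = 9.459 g
HEPES: 26.3 mmol/L × 238.3 g/mol × 1.23 L ÷ 1000 = 7.709 g
bromocresol purple: 20.3 mg/L × 1.23 L = 24.969 mg
lactose: 0.51 g per 100 mL × 1230 mL ÷ 100 = 6.273 g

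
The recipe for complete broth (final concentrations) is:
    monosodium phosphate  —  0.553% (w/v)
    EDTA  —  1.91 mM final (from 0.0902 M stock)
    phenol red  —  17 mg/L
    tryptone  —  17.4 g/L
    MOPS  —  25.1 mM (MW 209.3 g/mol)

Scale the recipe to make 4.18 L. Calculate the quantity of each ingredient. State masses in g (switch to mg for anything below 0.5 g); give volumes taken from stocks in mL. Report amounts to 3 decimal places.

monosodium phosphate 23.115 g; EDTA 88.512 mL; phenol red 71.060 mg; tryptone 72.732 g; MOPS 21.959 g

Scale factor relative to 1 L: 4.18.
monosodium phosphate: 0.553% w/v = 5.53 g/L → 5.53 × 4.18 L = 23.115 g
EDTA: dilute stock: 1.91 mM × 4180 mL ÷ 90.2 mM = 88.512 mL
phenol red: 17 mg/L × 4.18 L = 71.060 mg
tryptone: 17.4 g/L × 4.18 L = 72.732 g
MOPS: 25.1 mmol/L × 209.3 g/mol × 4.18 L ÷ 1000 = 21.959 g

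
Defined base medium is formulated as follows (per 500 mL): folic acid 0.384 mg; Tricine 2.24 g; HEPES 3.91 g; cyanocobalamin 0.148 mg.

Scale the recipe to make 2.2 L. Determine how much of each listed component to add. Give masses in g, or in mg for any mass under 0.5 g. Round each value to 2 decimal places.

Scale factor = 2200 mL / 500 mL = 4.4.
folic acid: 0.384 mg × (2200 mL / 500 mL) = 1.69 mg
Tricine: 2.24 g × (2200 mL / 500 mL) = 9.86 g
HEPES: 3.91 g × (2200 mL / 500 mL) = 17.20 g
cyanocobalamin: 0.148 mg × (2200 mL / 500 mL) = 0.65 mg

folic acid 1.69 mg; Tricine 9.86 g; HEPES 17.20 g; cyanocobalamin 0.65 mg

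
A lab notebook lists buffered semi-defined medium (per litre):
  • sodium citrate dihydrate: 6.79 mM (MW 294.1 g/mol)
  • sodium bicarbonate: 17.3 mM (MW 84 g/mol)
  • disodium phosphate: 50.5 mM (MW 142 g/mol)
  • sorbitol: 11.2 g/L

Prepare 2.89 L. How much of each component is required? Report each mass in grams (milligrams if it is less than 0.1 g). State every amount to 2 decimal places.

sodium citrate dihydrate 5.77 g; sodium bicarbonate 4.20 g; disodium phosphate 20.72 g; sorbitol 32.37 g

Scale factor relative to 1 L: 2.89.
sodium citrate dihydrate: 6.79 mmol/L × 294.1 g/mol × 2.89 L ÷ 1000 = 5.77 g
sodium bicarbonate: 17.3 mmol/L × 84 g/mol × 2.89 L ÷ 1000 = 4.20 g
disodium phosphate: 50.5 mmol/L × 142 g/mol × 2.89 L ÷ 1000 = 20.72 g
sorbitol: 11.2 g/L × 2.89 L = 32.37 g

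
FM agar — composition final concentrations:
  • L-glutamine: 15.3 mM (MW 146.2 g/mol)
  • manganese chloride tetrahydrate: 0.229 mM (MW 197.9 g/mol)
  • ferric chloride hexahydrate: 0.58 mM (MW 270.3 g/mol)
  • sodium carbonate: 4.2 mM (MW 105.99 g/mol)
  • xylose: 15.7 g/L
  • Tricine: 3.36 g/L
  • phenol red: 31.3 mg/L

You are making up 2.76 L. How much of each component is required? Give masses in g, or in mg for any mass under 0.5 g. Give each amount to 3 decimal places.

Working volume: 2.76 L.
L-glutamine: 15.3 mmol/L × 146.2 g/mol × 2.76 L ÷ 1000 = 6.174 g
manganese chloride tetrahydrate: 0.229 mmol/L × 197.9 mg/mmol × 2.76 L = 125.081 mg
ferric chloride hexahydrate: 0.58 mmol/L × 270.3 mg/mmol × 2.76 L = 432.696 mg
sodium carbonate: 4.2 mmol/L × 105.99 g/mol × 2.76 L ÷ 1000 = 1.229 g
xylose: 15.7 g/L × 2.76 L = 43.332 g
Tricine: 3.36 g/L × 2.76 L = 9.274 g
phenol red: 31.3 mg/L × 2.76 L = 86.388 mg

L-glutamine 6.174 g; manganese chloride tetrahydrate 125.081 mg; ferric chloride hexahydrate 432.696 mg; sodium carbonate 1.229 g; xylose 43.332 g; Tricine 9.274 g; phenol red 86.388 mg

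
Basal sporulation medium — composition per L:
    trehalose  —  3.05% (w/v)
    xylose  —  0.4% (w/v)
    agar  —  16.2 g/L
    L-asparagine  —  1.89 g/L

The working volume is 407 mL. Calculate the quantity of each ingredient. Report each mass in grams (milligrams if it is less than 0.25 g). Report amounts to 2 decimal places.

trehalose 12.41 g; xylose 1.63 g; agar 6.59 g; L-asparagine 0.77 g

Target volume = 407 mL = 0.407 L.
trehalose: 3.05 g per 100 mL × 407 mL ÷ 100 = 12.41 g
xylose: 0.4 g per 100 mL × 407 mL ÷ 100 = 1.63 g
agar: 16.2 g/L × 0.407 L = 6.59 g
L-asparagine: 1.89 g/L × 0.407 L = 0.77 g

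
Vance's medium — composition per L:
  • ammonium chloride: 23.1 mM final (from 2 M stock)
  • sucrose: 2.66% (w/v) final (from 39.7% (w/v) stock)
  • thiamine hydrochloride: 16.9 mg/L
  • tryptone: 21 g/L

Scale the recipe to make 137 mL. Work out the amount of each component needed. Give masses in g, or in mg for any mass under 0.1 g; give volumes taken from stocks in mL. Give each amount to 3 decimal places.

Target volume = 137 mL = 0.137 L.
ammonium chloride: V = C2·V2/C1 = 23.1 mM × 137 mL ÷ 2000 mM = 1.582 mL
sucrose: V = C2·V2/C1 = 2.66% ÷ 39.7% × 137 mL = 9.179 mL
thiamine hydrochloride: 16.9 mg/L × 0.137 L = 2.315 mg
tryptone: 21 g/L × 0.137 L = 2.877 g

ammonium chloride 1.582 mL; sucrose 9.179 mL; thiamine hydrochloride 2.315 mg; tryptone 2.877 g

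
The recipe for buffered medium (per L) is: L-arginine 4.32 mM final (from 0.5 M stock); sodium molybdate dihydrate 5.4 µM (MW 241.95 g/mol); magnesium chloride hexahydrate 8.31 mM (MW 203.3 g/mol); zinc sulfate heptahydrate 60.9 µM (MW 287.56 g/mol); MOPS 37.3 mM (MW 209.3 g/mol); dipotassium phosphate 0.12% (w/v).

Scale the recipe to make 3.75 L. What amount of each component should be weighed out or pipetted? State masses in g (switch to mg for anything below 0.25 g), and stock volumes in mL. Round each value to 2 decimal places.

L-arginine 32.40 mL; sodium molybdate dihydrate 4.90 mg; magnesium chloride hexahydrate 6.34 g; zinc sulfate heptahydrate 65.67 mg; MOPS 29.28 g; dipotassium phosphate 4.50 g

Working volume: 3.75 L.
L-arginine: dilute stock: 4.32 mM × 3750 mL ÷ 500 mM = 32.40 mL
sodium molybdate dihydrate: 5.4 µmol/L × 241.95 g/mol × 3.75 L ÷ 1000 = 4.90 mg
magnesium chloride hexahydrate: 8.31 mmol/L × 203.3 g/mol × 3.75 L ÷ 1000 = 6.34 g
zinc sulfate heptahydrate: 60.9 µmol/L × 287.56 g/mol × 3.75 L ÷ 1000 = 65.67 mg
MOPS: 37.3 mmol/L × 209.3 g/mol × 3.75 L ÷ 1000 = 29.28 g
dipotassium phosphate: 0.12 g per 100 mL × 3750 mL ÷ 100 = 4.50 g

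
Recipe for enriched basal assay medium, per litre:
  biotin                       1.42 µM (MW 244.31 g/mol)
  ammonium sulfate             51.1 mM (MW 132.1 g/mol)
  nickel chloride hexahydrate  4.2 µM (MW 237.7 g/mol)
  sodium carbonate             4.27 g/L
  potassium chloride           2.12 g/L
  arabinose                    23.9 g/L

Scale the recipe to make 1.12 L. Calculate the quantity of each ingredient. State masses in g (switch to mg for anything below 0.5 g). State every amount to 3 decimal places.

biotin 0.389 mg; ammonium sulfate 7.560 g; nickel chloride hexahydrate 1.118 mg; sodium carbonate 4.782 g; potassium chloride 2.374 g; arabinose 26.768 g

Working volume: 1.12 L.
biotin: 1.42 µmol/L × 244.31 g/mol × 1.12 L ÷ 1000 = 0.389 mg
ammonium sulfate: 51.1 mmol/L × 132.1 g/mol × 1.12 L ÷ 1000 = 7.560 g
nickel chloride hexahydrate: 4.2 µmol/L × 237.7 g/mol × 1.12 L ÷ 1000 = 1.118 mg
sodium carbonate: 4.27 g/L × 1.12 L = 4.782 g
potassium chloride: 2.12 g/L × 1.12 L = 2.374 g
arabinose: 23.9 g/L × 1.12 L = 26.768 g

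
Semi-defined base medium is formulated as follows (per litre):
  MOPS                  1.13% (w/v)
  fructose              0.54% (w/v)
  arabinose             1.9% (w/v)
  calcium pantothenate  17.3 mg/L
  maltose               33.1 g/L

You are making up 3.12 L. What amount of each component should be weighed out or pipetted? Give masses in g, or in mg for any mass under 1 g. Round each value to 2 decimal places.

Scale factor relative to 1 L: 3.12.
MOPS: 1.13% w/v = 11.3 g/L → 11.3 × 3.12 L = 35.26 g
fructose: 0.54% w/v = 5.4 g/L → 5.4 × 3.12 L = 16.85 g
arabinose: 1.9% w/v = 19 g/L → 19 × 3.12 L = 59.28 g
calcium pantothenate: 17.3 mg/L × 3.12 L = 53.98 mg
maltose: 33.1 g/L × 3.12 L = 103.27 g

MOPS 35.26 g; fructose 16.85 g; arabinose 59.28 g; calcium pantothenate 53.98 mg; maltose 103.27 g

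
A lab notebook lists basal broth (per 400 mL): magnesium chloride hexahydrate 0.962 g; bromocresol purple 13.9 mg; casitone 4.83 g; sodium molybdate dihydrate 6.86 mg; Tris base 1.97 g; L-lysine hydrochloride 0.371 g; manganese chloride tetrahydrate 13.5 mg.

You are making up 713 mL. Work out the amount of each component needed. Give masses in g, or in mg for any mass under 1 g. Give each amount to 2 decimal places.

Ratio of target to recipe volume: 713 / 400 = 1.7825.
magnesium chloride hexahydrate: 0.962 g × (713 mL / 400 mL) = 1.71 g
bromocresol purple: 13.9 mg × (713 mL / 400 mL) = 24.78 mg
casitone: 4.83 g × (713 mL / 400 mL) = 8.61 g
sodium molybdate dihydrate: 6.86 mg × (713 mL / 400 mL) = 12.23 mg
Tris base: 1.97 g × (713 mL / 400 mL) = 3.51 g
L-lysine hydrochloride: 0.371 g × (713 mL / 400 mL) = 0.661307 g = 661.31 mg
manganese chloride tetrahydrate: 13.5 mg × (713 mL / 400 mL) = 24.06 mg

magnesium chloride hexahydrate 1.71 g; bromocresol purple 24.78 mg; casitone 8.61 g; sodium molybdate dihydrate 12.23 mg; Tris base 3.51 g; L-lysine hydrochloride 661.31 mg; manganese chloride tetrahydrate 24.06 mg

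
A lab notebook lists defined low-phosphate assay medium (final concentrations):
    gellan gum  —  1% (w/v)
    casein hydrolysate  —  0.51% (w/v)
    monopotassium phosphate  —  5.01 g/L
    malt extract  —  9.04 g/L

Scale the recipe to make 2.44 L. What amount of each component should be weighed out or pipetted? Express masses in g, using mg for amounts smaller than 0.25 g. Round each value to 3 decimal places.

Working volume: 2.44 L.
gellan gum: 1 g per 100 mL × 2440 mL ÷ 100 = 24.400 g
casein hydrolysate: 0.51% w/v = 5.1 g/L → 5.1 × 2.44 L = 12.444 g
monopotassium phosphate: 5.01 g/L × 2.44 L = 12.224 g
malt extract: 9.04 g/L × 2.44 L = 22.058 g

gellan gum 24.400 g; casein hydrolysate 12.444 g; monopotassium phosphate 12.224 g; malt extract 22.058 g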